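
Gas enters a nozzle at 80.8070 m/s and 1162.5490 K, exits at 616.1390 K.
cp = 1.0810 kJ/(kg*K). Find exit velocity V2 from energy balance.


dT = 546.4100 K
2*cp*1000*dT = 1181338.4200
V1^2 = 6529.7712
V2 = sqrt(1187868.1912) = 1089.8937 m/s

1089.8937 m/s


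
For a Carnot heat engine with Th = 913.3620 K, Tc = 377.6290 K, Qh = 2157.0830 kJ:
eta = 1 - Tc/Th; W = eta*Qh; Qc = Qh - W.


eta = 1 - 377.6290/913.3620 = 0.5866
W = 0.5866 * 2157.0830 = 1265.2383 kJ
Qc = 2157.0830 - 1265.2383 = 891.8447 kJ

eta = 58.6551%, W = 1265.2383 kJ, Qc = 891.8447 kJ


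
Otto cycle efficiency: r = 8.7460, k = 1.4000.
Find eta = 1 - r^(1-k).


r^(k-1) = 2.3808
eta = 1 - 1/2.3808 = 0.5800 = 57.9974%

57.9974%


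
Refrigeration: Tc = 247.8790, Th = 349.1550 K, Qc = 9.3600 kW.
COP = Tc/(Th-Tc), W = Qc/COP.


COP = 247.8790 / 101.2760 = 2.4476
W = 9.3600 / 2.4476 = 3.8242 kW

COP = 2.4476, W = 3.8242 kW


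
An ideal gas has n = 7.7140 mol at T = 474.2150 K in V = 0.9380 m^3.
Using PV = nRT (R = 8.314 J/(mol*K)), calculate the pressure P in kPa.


P = nRT/V = 7.7140 * 8.314 * 474.2150 / 0.9380
= 30413.3978 / 0.9380 = 32423.6650 Pa = 32.4237 kPa

32.4237 kPa


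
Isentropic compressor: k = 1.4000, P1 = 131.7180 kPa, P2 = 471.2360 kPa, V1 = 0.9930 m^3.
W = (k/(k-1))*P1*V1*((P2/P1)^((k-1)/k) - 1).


(k-1)/k = 0.2857
(P2/P1)^exp = 1.4394
W = 3.5000 * 131.7180 * 0.9930 * (1.4394 - 1) = 201.1330 kJ

201.1330 kJ


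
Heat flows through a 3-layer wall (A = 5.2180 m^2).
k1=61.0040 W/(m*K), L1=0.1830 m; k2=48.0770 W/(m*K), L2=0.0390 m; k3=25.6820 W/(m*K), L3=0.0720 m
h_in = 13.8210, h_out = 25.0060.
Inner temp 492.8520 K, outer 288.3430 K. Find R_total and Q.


R_conv_in = 1/(13.8210*5.2180) = 0.0139
R_1 = 0.1830/(61.0040*5.2180) = 0.0006
R_2 = 0.0390/(48.0770*5.2180) = 0.0002
R_3 = 0.0720/(25.6820*5.2180) = 0.0005
R_conv_out = 1/(25.0060*5.2180) = 0.0077
R_total = 0.0228 K/W
Q = 204.5090 / 0.0228 = 8970.5836 W

R_total = 0.0228 K/W, Q = 8970.5836 W


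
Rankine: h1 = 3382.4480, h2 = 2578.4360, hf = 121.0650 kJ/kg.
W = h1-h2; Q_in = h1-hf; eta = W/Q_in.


W = 804.0120 kJ/kg
Q_in = 3261.3830 kJ/kg
eta = 0.2465 = 24.6525%

eta = 24.6525%


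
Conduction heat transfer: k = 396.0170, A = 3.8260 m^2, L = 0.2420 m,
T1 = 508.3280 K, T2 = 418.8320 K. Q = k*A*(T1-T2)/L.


dT = 89.4960 K
Q = 396.0170 * 3.8260 * 89.4960 / 0.2420 = 560334.1017 W

560334.1017 W


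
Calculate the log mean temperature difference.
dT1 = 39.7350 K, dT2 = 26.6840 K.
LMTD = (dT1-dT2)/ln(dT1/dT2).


dT1/dT2 = 1.4891
ln(dT1/dT2) = 0.3982
LMTD = 13.0510 / 0.3982 = 32.7776 K

32.7776 K


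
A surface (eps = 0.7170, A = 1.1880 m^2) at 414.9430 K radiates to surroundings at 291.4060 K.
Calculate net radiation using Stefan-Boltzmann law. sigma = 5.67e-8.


T^4 = 2.9645e+10
Tsurr^4 = 7.2110e+09
Q = 0.7170 * 5.67e-8 * 1.1880 * 2.2434e+10 = 1083.5000 W

1083.5000 W


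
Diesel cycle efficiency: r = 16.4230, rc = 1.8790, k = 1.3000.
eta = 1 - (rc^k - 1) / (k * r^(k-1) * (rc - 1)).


r^(k-1) = 2.3155
rc^k = 2.2704
eta = 0.5199 = 51.9850%

51.9850%


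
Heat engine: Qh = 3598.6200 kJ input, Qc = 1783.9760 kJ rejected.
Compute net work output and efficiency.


W = 3598.6200 - 1783.9760 = 1814.6440 kJ
eta = 1814.6440 / 3598.6200 = 0.5043 = 50.4261%

W = 1814.6440 kJ, eta = 50.4261%


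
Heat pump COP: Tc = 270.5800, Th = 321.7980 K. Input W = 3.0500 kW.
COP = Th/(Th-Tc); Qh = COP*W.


COP = 321.7980 / 51.2180 = 6.2829
Qh = 6.2829 * 3.0500 = 19.1629 kW

COP = 6.2829, Qh = 19.1629 kW


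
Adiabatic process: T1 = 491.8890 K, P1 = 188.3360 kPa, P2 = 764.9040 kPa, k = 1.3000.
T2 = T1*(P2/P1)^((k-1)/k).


(k-1)/k = 0.2308
(P2/P1)^exp = 1.3819
T2 = 491.8890 * 1.3819 = 679.7203 K

679.7203 K


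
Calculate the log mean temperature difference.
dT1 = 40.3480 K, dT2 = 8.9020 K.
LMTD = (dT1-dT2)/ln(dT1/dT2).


dT1/dT2 = 4.5325
ln(dT1/dT2) = 1.5113
LMTD = 31.4460 / 1.5113 = 20.8077 K

20.8077 K


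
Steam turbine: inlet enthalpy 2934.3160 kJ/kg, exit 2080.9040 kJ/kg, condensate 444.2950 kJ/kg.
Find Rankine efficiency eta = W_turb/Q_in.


W = 853.4120 kJ/kg
Q_in = 2490.0210 kJ/kg
eta = 0.3427 = 34.2733%

eta = 34.2733%


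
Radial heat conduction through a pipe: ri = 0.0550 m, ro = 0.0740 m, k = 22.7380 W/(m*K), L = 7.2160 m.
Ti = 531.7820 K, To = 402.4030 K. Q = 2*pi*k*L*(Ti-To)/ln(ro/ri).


dT = 129.3790 K
ln(ro/ri) = 0.2967
Q = 2*pi*22.7380*7.2160*129.3790 / 0.2967 = 449498.4474 W

449498.4474 W


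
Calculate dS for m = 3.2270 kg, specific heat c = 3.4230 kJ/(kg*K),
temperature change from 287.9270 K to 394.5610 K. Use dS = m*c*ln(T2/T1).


T2/T1 = 1.3704
ln(T2/T1) = 0.3151
dS = 3.2270 * 3.4230 * 0.3151 = 3.4802 kJ/K

3.4802 kJ/K


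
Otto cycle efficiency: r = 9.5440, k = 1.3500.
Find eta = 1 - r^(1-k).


r^(k-1) = 2.2024
eta = 1 - 1/2.2024 = 0.5460 = 54.5960%

54.5960%


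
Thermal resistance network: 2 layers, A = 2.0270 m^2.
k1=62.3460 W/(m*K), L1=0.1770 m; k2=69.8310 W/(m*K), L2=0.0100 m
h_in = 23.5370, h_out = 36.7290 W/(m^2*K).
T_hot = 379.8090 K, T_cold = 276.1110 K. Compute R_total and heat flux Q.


R_conv_in = 1/(23.5370*2.0270) = 0.0210
R_1 = 0.1770/(62.3460*2.0270) = 0.0014
R_2 = 0.0100/(69.8310*2.0270) = 7.0648e-05
R_conv_out = 1/(36.7290*2.0270) = 0.0134
R_total = 0.0359 K/W
Q = 103.6980 / 0.0359 = 2891.4784 W

R_total = 0.0359 K/W, Q = 2891.4784 W


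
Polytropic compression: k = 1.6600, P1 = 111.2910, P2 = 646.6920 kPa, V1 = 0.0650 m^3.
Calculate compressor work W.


(k-1)/k = 0.3976
(P2/P1)^exp = 2.0130
W = 2.5152 * 111.2910 * 0.0650 * (2.0130 - 1) = 18.4317 kJ

18.4317 kJ


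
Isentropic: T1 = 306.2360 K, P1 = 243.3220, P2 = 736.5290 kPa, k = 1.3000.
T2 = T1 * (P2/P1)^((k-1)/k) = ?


(k-1)/k = 0.2308
(P2/P1)^exp = 1.2912
T2 = 306.2360 * 1.2912 = 395.4196 K

395.4196 K


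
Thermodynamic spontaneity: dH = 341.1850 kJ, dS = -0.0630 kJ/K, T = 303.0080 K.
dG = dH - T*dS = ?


T*dS = 303.0080 * -0.0630 = -19.0895 kJ
dG = 341.1850 + 19.0895 = 360.2745 kJ (non-spontaneous)

dG = 360.2745 kJ, non-spontaneous


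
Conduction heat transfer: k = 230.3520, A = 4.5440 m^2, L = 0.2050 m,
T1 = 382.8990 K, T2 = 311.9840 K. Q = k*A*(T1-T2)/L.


dT = 70.9150 K
Q = 230.3520 * 4.5440 * 70.9150 / 0.2050 = 362088.3536 W

362088.3536 W


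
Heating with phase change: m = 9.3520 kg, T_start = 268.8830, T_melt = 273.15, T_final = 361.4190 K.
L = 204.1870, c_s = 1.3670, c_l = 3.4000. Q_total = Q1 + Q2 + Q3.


Q1 (sensible, solid) = 9.3520 * 1.3670 * 4.2670 = 54.5501 kJ
Q2 (latent) = 9.3520 * 204.1870 = 1909.5568 kJ
Q3 (sensible, liquid) = 9.3520 * 3.4000 * 88.2690 = 2806.6717 kJ
Q_total = 4770.7787 kJ

4770.7787 kJ


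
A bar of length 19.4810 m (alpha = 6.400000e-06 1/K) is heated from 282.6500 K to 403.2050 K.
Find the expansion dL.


dT = 120.5550 K
dL = 6.400000e-06 * 19.4810 * 120.5550 = 0.015031 m
L_final = 19.496031 m

dL = 0.015031 m


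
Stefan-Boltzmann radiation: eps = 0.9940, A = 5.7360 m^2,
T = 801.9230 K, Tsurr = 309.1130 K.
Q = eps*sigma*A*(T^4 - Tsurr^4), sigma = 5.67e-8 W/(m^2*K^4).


T^4 = 4.1355e+11
Tsurr^4 = 9.1300e+09
Q = 0.9940 * 5.67e-8 * 5.7360 * 4.0442e+11 = 130741.6503 W

130741.6503 W


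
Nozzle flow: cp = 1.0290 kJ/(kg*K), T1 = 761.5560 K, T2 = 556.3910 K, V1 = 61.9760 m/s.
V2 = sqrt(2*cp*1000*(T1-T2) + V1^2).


dT = 205.1650 K
2*cp*1000*dT = 422229.5700
V1^2 = 3841.0246
V2 = sqrt(426070.5946) = 652.7408 m/s

652.7408 m/s


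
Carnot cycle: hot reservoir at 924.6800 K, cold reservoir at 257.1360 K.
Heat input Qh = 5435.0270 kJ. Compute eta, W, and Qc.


eta = 1 - 257.1360/924.6800 = 0.7219
W = 0.7219 * 5435.0270 = 3923.6489 kJ
Qc = 5435.0270 - 3923.6489 = 1511.3781 kJ

eta = 72.1919%, W = 3923.6489 kJ, Qc = 1511.3781 kJ


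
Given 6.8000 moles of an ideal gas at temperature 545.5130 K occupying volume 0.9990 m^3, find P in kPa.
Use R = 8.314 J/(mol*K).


P = nRT/V = 6.8000 * 8.314 * 545.5130 / 0.9990
= 30840.6866 / 0.9990 = 30871.5581 Pa = 30.8716 kPa

30.8716 kPa


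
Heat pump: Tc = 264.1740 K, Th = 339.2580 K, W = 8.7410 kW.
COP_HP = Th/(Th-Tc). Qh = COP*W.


COP = 339.2580 / 75.0840 = 4.5184
Qh = 4.5184 * 8.7410 = 39.4952 kW

COP = 4.5184, Qh = 39.4952 kW


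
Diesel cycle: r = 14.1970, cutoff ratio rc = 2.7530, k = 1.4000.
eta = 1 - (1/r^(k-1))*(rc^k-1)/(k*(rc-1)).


r^(k-1) = 2.8899
rc^k = 4.1279
eta = 0.5590 = 55.8975%

55.8975%


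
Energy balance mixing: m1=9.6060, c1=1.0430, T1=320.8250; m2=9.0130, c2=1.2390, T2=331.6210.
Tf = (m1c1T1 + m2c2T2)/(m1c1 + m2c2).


num = 6917.6115
den = 21.1862
Tf = 326.5155 K

326.5155 K


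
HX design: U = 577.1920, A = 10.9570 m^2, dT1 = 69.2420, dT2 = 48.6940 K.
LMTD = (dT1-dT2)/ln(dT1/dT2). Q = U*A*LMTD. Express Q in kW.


LMTD = 58.3664 K
Q = 577.1920 * 10.9570 * 58.3664 = 369126.2731 W = 369.1263 kW

369.1263 kW


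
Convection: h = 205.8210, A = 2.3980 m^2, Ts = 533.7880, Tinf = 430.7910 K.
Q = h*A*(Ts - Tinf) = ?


dT = 102.9970 K
Q = 205.8210 * 2.3980 * 102.9970 = 50835.0714 W

50835.0714 W


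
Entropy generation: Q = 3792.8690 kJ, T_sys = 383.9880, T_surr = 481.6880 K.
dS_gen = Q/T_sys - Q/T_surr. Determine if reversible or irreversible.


dS_sys = 3792.8690/383.9880 = 9.8776 kJ/K
dS_surr = -3792.8690/481.6880 = -7.8741 kJ/K
dS_gen = 9.8776 - 7.8741 = 2.0035 kJ/K (irreversible)

dS_gen = 2.0035 kJ/K, irreversible


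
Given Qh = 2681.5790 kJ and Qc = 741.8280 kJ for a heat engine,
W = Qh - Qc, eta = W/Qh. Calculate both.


W = 2681.5790 - 741.8280 = 1939.7510 kJ
eta = 1939.7510 / 2681.5790 = 0.7234 = 72.3361%

W = 1939.7510 kJ, eta = 72.3361%


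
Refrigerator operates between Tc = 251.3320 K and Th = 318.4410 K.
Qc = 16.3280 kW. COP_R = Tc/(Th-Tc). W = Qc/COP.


COP = 251.3320 / 67.1090 = 3.7451
W = 16.3280 / 3.7451 = 4.3598 kW

COP = 3.7451, W = 4.3598 kW


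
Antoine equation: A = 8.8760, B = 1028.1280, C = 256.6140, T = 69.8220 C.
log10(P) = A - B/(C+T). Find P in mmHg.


C+T = 326.4360
B/(C+T) = 3.1496
log10(P) = 8.8760 - 3.1496 = 5.7264
P = 10^5.7264 = 532654.2745 mmHg

532654.2745 mmHg


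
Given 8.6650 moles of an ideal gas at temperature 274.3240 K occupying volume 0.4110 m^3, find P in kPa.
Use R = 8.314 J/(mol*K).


P = nRT/V = 8.6650 * 8.314 * 274.3240 / 0.4110
= 19762.5232 / 0.4110 = 48083.9980 Pa = 48.0840 kPa

48.0840 kPa


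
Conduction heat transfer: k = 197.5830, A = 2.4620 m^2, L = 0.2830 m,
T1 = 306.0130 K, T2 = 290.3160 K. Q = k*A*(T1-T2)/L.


dT = 15.6970 K
Q = 197.5830 * 2.4620 * 15.6970 / 0.2830 = 26981.6091 W

26981.6091 W


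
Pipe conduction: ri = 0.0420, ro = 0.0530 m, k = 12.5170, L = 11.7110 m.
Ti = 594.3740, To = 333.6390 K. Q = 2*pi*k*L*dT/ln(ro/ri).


dT = 260.7350 K
ln(ro/ri) = 0.2326
Q = 2*pi*12.5170*11.7110*260.7350 / 0.2326 = 1032338.4377 W

1032338.4377 W


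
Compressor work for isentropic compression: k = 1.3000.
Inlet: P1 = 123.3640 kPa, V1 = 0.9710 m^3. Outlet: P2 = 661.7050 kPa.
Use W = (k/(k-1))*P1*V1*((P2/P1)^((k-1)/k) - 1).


(k-1)/k = 0.2308
(P2/P1)^exp = 1.4735
W = 4.3333 * 123.3640 * 0.9710 * (1.4735 - 1) = 245.7650 kJ

245.7650 kJ


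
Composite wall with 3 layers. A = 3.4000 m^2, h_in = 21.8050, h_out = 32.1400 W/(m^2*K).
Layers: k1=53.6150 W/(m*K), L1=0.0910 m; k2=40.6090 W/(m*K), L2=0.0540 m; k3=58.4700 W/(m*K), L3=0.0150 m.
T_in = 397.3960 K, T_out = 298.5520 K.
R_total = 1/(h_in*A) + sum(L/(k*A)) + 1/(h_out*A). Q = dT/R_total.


R_conv_in = 1/(21.8050*3.4000) = 0.0135
R_1 = 0.0910/(53.6150*3.4000) = 0.0005
R_2 = 0.0540/(40.6090*3.4000) = 0.0004
R_3 = 0.0150/(58.4700*3.4000) = 7.5453e-05
R_conv_out = 1/(32.1400*3.4000) = 0.0092
R_total = 0.0236 K/W
Q = 98.8440 / 0.0236 = 4187.3396 W

R_total = 0.0236 K/W, Q = 4187.3396 W


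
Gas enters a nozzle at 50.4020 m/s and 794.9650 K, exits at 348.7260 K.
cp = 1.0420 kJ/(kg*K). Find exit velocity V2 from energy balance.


dT = 446.2390 K
2*cp*1000*dT = 929962.0760
V1^2 = 2540.3616
V2 = sqrt(932502.4376) = 965.6617 m/s

965.6617 m/s


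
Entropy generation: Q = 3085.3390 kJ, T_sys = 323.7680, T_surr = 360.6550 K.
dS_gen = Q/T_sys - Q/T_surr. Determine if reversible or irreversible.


dS_sys = 3085.3390/323.7680 = 9.5295 kJ/K
dS_surr = -3085.3390/360.6550 = -8.5548 kJ/K
dS_gen = 9.5295 - 8.5548 = 0.9747 kJ/K (irreversible)

dS_gen = 0.9747 kJ/K, irreversible


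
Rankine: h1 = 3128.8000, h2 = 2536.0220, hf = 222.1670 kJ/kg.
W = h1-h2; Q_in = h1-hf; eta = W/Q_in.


W = 592.7780 kJ/kg
Q_in = 2906.6330 kJ/kg
eta = 0.2039 = 20.3940%

eta = 20.3940%


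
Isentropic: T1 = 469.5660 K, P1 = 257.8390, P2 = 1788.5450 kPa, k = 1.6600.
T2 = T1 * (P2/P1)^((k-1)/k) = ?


(k-1)/k = 0.3976
(P2/P1)^exp = 2.1599
T2 = 469.5660 * 2.1599 = 1014.2156 K

1014.2156 K


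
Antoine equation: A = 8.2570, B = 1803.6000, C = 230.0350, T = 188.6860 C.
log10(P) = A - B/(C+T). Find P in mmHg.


C+T = 418.7210
B/(C+T) = 4.3074
log10(P) = 8.2570 - 4.3074 = 3.9496
P = 10^3.9496 = 8904.2474 mmHg

8904.2474 mmHg


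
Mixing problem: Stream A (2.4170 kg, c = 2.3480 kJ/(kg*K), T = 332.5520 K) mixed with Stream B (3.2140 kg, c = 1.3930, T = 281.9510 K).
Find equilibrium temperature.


num = 3149.5946
den = 10.1522
Tf = 310.2371 K

310.2371 K


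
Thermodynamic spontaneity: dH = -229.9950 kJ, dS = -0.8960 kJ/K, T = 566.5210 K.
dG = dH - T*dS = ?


T*dS = 566.5210 * -0.8960 = -507.6028 kJ
dG = -229.9950 + 507.6028 = 277.6078 kJ (non-spontaneous)

dG = 277.6078 kJ, non-spontaneous


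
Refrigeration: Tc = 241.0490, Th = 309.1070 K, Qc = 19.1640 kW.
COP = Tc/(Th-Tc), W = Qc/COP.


COP = 241.0490 / 68.0580 = 3.5418
W = 19.1640 / 3.5418 = 5.4108 kW

COP = 3.5418, W = 5.4108 kW


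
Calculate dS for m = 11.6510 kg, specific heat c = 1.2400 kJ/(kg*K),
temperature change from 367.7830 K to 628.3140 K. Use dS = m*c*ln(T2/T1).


T2/T1 = 1.7084
ln(T2/T1) = 0.5355
dS = 11.6510 * 1.2400 * 0.5355 = 7.7372 kJ/K

7.7372 kJ/K


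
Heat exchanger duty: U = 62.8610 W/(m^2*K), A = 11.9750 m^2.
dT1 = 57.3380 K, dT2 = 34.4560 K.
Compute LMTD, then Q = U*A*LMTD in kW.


LMTD = 44.9301 K
Q = 62.8610 * 11.9750 * 44.9301 = 33821.5727 W = 33.8216 kW

33.8216 kW


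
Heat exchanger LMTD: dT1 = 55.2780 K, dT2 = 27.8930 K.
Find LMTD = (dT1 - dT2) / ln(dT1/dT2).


dT1/dT2 = 1.9818
ln(dT1/dT2) = 0.6840
LMTD = 27.3850 / 0.6840 = 40.0366 K

40.0366 K


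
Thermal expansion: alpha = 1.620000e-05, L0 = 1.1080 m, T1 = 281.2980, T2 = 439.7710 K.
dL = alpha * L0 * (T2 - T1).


dT = 158.4730 K
dL = 1.620000e-05 * 1.1080 * 158.4730 = 0.002845 m
L_final = 1.110845 m

dL = 0.002845 m


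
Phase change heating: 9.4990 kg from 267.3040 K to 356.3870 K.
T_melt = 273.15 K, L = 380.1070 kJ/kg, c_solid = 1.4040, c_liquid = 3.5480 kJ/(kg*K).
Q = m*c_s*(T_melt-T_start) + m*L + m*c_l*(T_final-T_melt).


Q1 (sensible, solid) = 9.4990 * 1.4040 * 5.8460 = 77.9657 kJ
Q2 (latent) = 9.4990 * 380.1070 = 3610.6364 kJ
Q3 (sensible, liquid) = 9.4990 * 3.5480 * 83.2370 = 2805.2910 kJ
Q_total = 6493.8931 kJ

6493.8931 kJ


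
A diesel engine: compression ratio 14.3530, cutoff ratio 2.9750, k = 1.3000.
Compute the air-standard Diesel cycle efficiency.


r^(k-1) = 2.2237
rc^k = 4.1260
eta = 0.4525 = 45.2479%

45.2479%


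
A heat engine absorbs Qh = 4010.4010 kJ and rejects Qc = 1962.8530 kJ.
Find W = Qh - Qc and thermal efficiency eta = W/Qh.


W = 4010.4010 - 1962.8530 = 2047.5480 kJ
eta = 2047.5480 / 4010.4010 = 0.5106 = 51.0559%

W = 2047.5480 kJ, eta = 51.0559%


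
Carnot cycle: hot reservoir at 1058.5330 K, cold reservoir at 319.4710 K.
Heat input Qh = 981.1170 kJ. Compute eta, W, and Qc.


eta = 1 - 319.4710/1058.5330 = 0.6982
W = 0.6982 * 981.1170 = 685.0106 kJ
Qc = 981.1170 - 685.0106 = 296.1064 kJ

eta = 69.8195%, W = 685.0106 kJ, Qc = 296.1064 kJ


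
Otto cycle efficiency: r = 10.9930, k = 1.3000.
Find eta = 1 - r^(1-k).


r^(k-1) = 2.0527
eta = 1 - 1/2.0527 = 0.5128 = 51.2847%

51.2847%


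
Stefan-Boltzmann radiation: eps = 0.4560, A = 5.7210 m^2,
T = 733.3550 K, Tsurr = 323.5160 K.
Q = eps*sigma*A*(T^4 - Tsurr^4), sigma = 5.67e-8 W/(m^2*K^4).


T^4 = 2.8924e+11
Tsurr^4 = 1.0954e+10
Q = 0.4560 * 5.67e-8 * 5.7210 * 2.7828e+11 = 41163.2281 W

41163.2281 W


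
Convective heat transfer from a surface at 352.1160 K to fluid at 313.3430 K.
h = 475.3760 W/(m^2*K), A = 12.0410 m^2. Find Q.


dT = 38.7730 K
Q = 475.3760 * 12.0410 * 38.7730 = 221936.7457 W

221936.7457 W


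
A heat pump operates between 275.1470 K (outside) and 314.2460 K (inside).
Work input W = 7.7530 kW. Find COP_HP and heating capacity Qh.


COP = 314.2460 / 39.0990 = 8.0372
Qh = 8.0372 * 7.7530 = 62.3123 kW

COP = 8.0372, Qh = 62.3123 kW


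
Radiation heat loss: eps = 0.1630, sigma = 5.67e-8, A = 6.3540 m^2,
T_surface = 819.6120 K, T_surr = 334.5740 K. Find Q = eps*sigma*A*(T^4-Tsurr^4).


T^4 = 4.5127e+11
Tsurr^4 = 1.2531e+10
Q = 0.1630 * 5.67e-8 * 6.3540 * 4.3874e+11 = 25764.4738 W

25764.4738 W


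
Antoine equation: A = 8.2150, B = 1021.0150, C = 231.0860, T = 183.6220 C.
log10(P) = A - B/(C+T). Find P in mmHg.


C+T = 414.7080
B/(C+T) = 2.4620
log10(P) = 8.2150 - 2.4620 = 5.7530
P = 10^5.7530 = 566227.0153 mmHg

566227.0153 mmHg


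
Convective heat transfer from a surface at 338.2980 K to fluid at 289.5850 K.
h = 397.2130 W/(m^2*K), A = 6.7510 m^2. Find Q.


dT = 48.7130 K
Q = 397.2130 * 6.7510 * 48.7130 = 130628.0483 W

130628.0483 W


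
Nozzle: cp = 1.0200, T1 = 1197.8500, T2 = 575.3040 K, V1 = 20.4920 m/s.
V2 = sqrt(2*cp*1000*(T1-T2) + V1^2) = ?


dT = 622.5460 K
2*cp*1000*dT = 1269993.8400
V1^2 = 419.9221
V2 = sqrt(1270413.7621) = 1127.1263 m/s

1127.1263 m/s


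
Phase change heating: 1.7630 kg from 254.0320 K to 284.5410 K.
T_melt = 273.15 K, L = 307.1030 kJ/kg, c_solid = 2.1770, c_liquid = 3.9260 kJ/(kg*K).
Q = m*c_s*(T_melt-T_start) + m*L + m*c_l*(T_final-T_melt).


Q1 (sensible, solid) = 1.7630 * 2.1770 * 19.1180 = 73.3759 kJ
Q2 (latent) = 1.7630 * 307.1030 = 541.4226 kJ
Q3 (sensible, liquid) = 1.7630 * 3.9260 * 11.3910 = 78.8432 kJ
Q_total = 693.6417 kJ

693.6417 kJ


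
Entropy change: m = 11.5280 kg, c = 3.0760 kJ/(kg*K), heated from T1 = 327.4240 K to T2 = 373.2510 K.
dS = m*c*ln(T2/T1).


T2/T1 = 1.1400
ln(T2/T1) = 0.1310
dS = 11.5280 * 3.0760 * 0.1310 = 4.6451 kJ/K

4.6451 kJ/K


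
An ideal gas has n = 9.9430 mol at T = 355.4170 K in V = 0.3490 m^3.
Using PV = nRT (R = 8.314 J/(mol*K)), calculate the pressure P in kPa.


P = nRT/V = 9.9430 * 8.314 * 355.4170 / 0.3490
= 29380.9380 / 0.3490 = 84186.0687 Pa = 84.1861 kPa

84.1861 kPa


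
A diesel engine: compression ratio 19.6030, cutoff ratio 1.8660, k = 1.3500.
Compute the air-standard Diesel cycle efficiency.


r^(k-1) = 2.8334
rc^k = 2.3213
eta = 0.6011 = 60.1126%

60.1126%


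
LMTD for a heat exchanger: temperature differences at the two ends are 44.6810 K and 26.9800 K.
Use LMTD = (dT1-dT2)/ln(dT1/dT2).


dT1/dT2 = 1.6561
ln(dT1/dT2) = 0.5045
LMTD = 17.7010 / 0.5045 = 35.0895 K

35.0895 K


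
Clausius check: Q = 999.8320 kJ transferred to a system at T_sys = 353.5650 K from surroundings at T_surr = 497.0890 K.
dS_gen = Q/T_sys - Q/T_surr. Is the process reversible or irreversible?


dS_sys = 999.8320/353.5650 = 2.8279 kJ/K
dS_surr = -999.8320/497.0890 = -2.0114 kJ/K
dS_gen = 2.8279 - 2.0114 = 0.8165 kJ/K (irreversible)

dS_gen = 0.8165 kJ/K, irreversible


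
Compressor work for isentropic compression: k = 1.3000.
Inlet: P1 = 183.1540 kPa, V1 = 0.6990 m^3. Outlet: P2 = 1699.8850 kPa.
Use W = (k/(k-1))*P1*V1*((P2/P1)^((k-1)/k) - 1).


(k-1)/k = 0.2308
(P2/P1)^exp = 1.6722
W = 4.3333 * 183.1540 * 0.6990 * (1.6722 - 1) = 372.9290 kJ

372.9290 kJ


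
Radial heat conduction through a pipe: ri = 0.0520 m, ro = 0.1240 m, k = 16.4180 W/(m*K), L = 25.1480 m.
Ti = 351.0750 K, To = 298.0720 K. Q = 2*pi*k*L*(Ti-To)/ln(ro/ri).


dT = 53.0030 K
ln(ro/ri) = 0.8690
Q = 2*pi*16.4180*25.1480*53.0030 / 0.8690 = 158221.4399 W

158221.4399 W


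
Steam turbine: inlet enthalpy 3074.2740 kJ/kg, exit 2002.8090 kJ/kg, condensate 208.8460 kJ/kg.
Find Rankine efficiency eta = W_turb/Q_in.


W = 1071.4650 kJ/kg
Q_in = 2865.4280 kJ/kg
eta = 0.3739 = 37.3928%

eta = 37.3928%


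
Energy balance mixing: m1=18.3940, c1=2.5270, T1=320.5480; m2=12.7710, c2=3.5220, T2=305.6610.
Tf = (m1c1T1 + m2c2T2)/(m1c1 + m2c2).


num = 28648.0634
den = 91.4611
Tf = 313.2268 K

313.2268 K


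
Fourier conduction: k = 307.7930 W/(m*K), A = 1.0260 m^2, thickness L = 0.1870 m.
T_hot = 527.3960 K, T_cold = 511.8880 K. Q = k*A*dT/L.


dT = 15.5080 K
Q = 307.7930 * 1.0260 * 15.5080 / 0.1870 = 26189.0826 W

26189.0826 W


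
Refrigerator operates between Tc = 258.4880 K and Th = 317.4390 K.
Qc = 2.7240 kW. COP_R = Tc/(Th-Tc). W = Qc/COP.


COP = 258.4880 / 58.9510 = 4.3848
W = 2.7240 / 4.3848 = 0.6212 kW

COP = 4.3848, W = 0.6212 kW


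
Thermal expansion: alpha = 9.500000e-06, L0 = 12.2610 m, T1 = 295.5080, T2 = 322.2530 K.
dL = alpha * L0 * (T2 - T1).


dT = 26.7450 K
dL = 9.500000e-06 * 12.2610 * 26.7450 = 0.003115 m
L_final = 12.264115 m

dL = 0.003115 m


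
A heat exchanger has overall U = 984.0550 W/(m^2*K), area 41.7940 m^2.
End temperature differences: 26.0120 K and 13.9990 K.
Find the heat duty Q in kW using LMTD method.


LMTD = 19.3892 K
Q = 984.0550 * 41.7940 * 19.3892 = 797430.7066 W = 797.4307 kW

797.4307 kW


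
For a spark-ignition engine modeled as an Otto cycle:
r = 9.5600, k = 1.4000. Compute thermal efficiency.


r^(k-1) = 2.4671
eta = 1 - 1/2.4671 = 0.5947 = 59.4662%

59.4662%


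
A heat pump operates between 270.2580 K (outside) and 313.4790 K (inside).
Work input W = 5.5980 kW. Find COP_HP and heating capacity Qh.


COP = 313.4790 / 43.2210 = 7.2529
Qh = 7.2529 * 5.5980 = 40.6019 kW

COP = 7.2529, Qh = 40.6019 kW


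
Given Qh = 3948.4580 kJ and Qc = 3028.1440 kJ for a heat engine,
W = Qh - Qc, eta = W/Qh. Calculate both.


W = 3948.4580 - 3028.1440 = 920.3140 kJ
eta = 920.3140 / 3948.4580 = 0.2331 = 23.3082%

W = 920.3140 kJ, eta = 23.3082%


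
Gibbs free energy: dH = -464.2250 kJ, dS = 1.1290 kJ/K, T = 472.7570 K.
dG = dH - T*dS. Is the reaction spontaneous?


T*dS = 472.7570 * 1.1290 = 533.7427 kJ
dG = -464.2250 - 533.7427 = -997.9677 kJ (spontaneous)

dG = -997.9677 kJ, spontaneous


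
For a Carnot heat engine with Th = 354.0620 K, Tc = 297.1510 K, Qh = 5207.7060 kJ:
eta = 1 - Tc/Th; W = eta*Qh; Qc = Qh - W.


eta = 1 - 297.1510/354.0620 = 0.1607
W = 0.1607 * 5207.7060 = 837.0730 kJ
Qc = 5207.7060 - 837.0730 = 4370.6330 kJ

eta = 16.0737%, W = 837.0730 kJ, Qc = 4370.6330 kJ


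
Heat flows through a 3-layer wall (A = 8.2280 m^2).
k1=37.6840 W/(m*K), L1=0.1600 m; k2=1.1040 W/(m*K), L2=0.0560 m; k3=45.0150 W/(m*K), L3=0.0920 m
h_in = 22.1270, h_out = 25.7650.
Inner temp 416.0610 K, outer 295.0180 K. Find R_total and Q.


R_conv_in = 1/(22.1270*8.2280) = 0.0055
R_1 = 0.1600/(37.6840*8.2280) = 0.0005
R_2 = 0.0560/(1.1040*8.2280) = 0.0062
R_3 = 0.0920/(45.0150*8.2280) = 0.0002
R_conv_out = 1/(25.7650*8.2280) = 0.0047
R_total = 0.0171 K/W
Q = 121.0430 / 0.0171 = 7062.4037 W

R_total = 0.0171 K/W, Q = 7062.4037 W


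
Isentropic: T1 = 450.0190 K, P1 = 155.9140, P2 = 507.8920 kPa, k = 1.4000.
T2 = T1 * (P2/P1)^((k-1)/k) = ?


(k-1)/k = 0.2857
(P2/P1)^exp = 1.4013
T2 = 450.0190 * 1.4013 = 630.6230 K

630.6230 K


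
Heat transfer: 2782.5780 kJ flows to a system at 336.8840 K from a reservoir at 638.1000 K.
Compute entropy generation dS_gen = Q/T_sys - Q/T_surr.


dS_sys = 2782.5780/336.8840 = 8.2598 kJ/K
dS_surr = -2782.5780/638.1000 = -4.3607 kJ/K
dS_gen = 8.2598 - 4.3607 = 3.8990 kJ/K (irreversible)

dS_gen = 3.8990 kJ/K, irreversible


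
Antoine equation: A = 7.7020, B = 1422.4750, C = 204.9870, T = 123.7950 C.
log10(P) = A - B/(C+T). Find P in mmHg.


C+T = 328.7820
B/(C+T) = 4.3265
log10(P) = 7.7020 - 4.3265 = 3.3755
P = 10^3.3755 = 2374.1108 mmHg

2374.1108 mmHg


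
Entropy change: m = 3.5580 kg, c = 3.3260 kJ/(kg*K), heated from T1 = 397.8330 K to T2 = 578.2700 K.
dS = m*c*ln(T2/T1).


T2/T1 = 1.4535
ln(T2/T1) = 0.3740
dS = 3.5580 * 3.3260 * 0.3740 = 4.4260 kJ/K

4.4260 kJ/K


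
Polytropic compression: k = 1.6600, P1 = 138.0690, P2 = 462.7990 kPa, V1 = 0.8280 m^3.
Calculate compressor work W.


(k-1)/k = 0.3976
(P2/P1)^exp = 1.6175
W = 2.5152 * 138.0690 * 0.8280 * (1.6175 - 1) = 177.5619 kJ

177.5619 kJ


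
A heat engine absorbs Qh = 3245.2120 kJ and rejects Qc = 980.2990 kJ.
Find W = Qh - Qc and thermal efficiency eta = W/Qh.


W = 3245.2120 - 980.2990 = 2264.9130 kJ
eta = 2264.9130 / 3245.2120 = 0.6979 = 69.7925%

W = 2264.9130 kJ, eta = 69.7925%


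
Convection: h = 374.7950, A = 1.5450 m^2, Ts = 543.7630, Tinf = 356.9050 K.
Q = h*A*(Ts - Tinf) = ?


dT = 186.8580 K
Q = 374.7950 * 1.5450 * 186.8580 = 108201.6711 W

108201.6711 W


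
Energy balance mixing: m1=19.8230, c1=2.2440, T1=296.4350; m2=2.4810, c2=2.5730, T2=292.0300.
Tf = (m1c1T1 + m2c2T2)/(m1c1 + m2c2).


num = 15050.4689
den = 50.8664
Tf = 295.8822 K

295.8822 K


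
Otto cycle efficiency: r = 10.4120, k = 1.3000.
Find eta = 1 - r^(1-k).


r^(k-1) = 2.0196
eta = 1 - 1/2.0196 = 0.5048 = 50.4847%

50.4847%


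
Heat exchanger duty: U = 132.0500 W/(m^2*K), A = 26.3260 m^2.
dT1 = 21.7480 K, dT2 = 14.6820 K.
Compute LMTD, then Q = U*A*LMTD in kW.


LMTD = 17.9842 K
Q = 132.0500 * 26.3260 * 17.9842 = 62519.4846 W = 62.5195 kW

62.5195 kW


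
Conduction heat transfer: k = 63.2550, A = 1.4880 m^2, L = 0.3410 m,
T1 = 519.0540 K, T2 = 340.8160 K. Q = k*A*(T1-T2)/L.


dT = 178.2380 K
Q = 63.2550 * 1.4880 * 178.2380 / 0.3410 = 49197.5768 W

49197.5768 W


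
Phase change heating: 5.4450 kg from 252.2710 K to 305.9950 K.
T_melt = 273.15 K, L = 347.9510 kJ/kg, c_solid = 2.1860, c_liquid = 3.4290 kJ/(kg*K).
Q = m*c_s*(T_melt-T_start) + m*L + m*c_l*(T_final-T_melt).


Q1 (sensible, solid) = 5.4450 * 2.1860 * 20.8790 = 248.5179 kJ
Q2 (latent) = 5.4450 * 347.9510 = 1894.5932 kJ
Q3 (sensible, liquid) = 5.4450 * 3.4290 * 32.8450 = 613.2459 kJ
Q_total = 2756.3570 kJ

2756.3570 kJ


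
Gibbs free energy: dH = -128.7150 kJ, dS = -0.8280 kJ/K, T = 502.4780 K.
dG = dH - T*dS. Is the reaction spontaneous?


T*dS = 502.4780 * -0.8280 = -416.0518 kJ
dG = -128.7150 + 416.0518 = 287.3368 kJ (non-spontaneous)

dG = 287.3368 kJ, non-spontaneous


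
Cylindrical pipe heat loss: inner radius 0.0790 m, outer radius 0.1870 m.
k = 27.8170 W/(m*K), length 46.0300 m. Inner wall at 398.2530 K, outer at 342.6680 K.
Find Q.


dT = 55.5850 K
ln(ro/ri) = 0.8617
Q = 2*pi*27.8170*46.0300*55.5850 / 0.8617 = 518982.1560 W

518982.1560 W


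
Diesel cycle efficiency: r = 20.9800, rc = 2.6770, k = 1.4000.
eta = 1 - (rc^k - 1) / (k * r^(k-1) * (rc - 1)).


r^(k-1) = 3.3785
rc^k = 3.9692
eta = 0.6257 = 62.5663%

62.5663%


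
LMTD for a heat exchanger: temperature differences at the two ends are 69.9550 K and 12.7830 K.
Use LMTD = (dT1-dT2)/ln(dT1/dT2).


dT1/dT2 = 5.4725
ln(dT1/dT2) = 1.6997
LMTD = 57.1720 / 1.6997 = 33.6358 K

33.6358 K


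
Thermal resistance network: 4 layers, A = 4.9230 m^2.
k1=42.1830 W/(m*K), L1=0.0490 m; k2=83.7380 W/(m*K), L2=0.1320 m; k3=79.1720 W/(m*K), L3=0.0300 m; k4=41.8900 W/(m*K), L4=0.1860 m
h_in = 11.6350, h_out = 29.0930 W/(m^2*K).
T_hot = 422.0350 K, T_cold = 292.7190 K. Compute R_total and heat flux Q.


R_conv_in = 1/(11.6350*4.9230) = 0.0175
R_1 = 0.0490/(42.1830*4.9230) = 0.0002
R_2 = 0.1320/(83.7380*4.9230) = 0.0003
R_3 = 0.0300/(79.1720*4.9230) = 7.6970e-05
R_4 = 0.1860/(41.8900*4.9230) = 0.0009
R_conv_out = 1/(29.0930*4.9230) = 0.0070
R_total = 0.0260 K/W
Q = 129.3160 / 0.0260 = 4978.3917 W

R_total = 0.0260 K/W, Q = 4978.3917 W


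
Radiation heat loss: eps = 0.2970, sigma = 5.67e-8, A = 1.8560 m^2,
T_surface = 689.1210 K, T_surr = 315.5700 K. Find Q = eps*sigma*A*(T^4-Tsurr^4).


T^4 = 2.2552e+11
Tsurr^4 = 9.9171e+09
Q = 0.2970 * 5.67e-8 * 1.8560 * 2.1560e+11 = 6738.5879 W

6738.5879 W


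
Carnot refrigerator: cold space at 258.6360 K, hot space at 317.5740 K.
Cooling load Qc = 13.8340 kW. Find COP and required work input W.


COP = 258.6360 / 58.9380 = 4.3883
W = 13.8340 / 4.3883 = 3.1525 kW

COP = 4.3883, W = 3.1525 kW


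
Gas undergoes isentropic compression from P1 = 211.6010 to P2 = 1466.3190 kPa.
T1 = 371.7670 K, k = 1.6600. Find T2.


(k-1)/k = 0.3976
(P2/P1)^exp = 2.1590
T2 = 371.7670 * 2.1590 = 802.6558 K

802.6558 K


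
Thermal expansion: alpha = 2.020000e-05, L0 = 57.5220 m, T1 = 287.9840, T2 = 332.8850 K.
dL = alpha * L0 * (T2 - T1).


dT = 44.9010 K
dL = 2.020000e-05 * 57.5220 * 44.9010 = 0.052172 m
L_final = 57.574172 m

dL = 0.052172 m


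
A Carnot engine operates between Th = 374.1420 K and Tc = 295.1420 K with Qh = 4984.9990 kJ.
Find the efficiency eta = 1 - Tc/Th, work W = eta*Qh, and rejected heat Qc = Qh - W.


eta = 1 - 295.1420/374.1420 = 0.2111
W = 0.2111 * 4984.9990 = 1052.5814 kJ
Qc = 4984.9990 - 1052.5814 = 3932.4176 kJ

eta = 21.1150%, W = 1052.5814 kJ, Qc = 3932.4176 kJ


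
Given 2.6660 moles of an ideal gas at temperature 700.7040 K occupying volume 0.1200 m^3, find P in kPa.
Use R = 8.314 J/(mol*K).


P = nRT/V = 2.6660 * 8.314 * 700.7040 / 0.1200
= 15531.1910 / 0.1200 = 129426.5921 Pa = 129.4266 kPa

129.4266 kPa


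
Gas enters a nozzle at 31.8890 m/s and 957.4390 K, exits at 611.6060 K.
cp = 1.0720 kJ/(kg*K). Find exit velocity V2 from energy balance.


dT = 345.8330 K
2*cp*1000*dT = 741465.9520
V1^2 = 1016.9083
V2 = sqrt(742482.8603) = 861.6745 m/s

861.6745 m/s


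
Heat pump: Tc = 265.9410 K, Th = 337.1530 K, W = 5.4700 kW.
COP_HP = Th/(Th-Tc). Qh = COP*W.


COP = 337.1530 / 71.2120 = 4.7345
Qh = 4.7345 * 5.4700 = 25.8977 kW

COP = 4.7345, Qh = 25.8977 kW


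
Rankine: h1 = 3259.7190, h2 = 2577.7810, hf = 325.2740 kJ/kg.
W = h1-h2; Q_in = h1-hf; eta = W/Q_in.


W = 681.9380 kJ/kg
Q_in = 2934.4450 kJ/kg
eta = 0.2324 = 23.2391%

eta = 23.2391%


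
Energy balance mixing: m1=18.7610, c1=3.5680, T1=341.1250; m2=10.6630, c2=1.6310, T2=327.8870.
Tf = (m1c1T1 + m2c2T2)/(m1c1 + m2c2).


num = 28537.0495
den = 84.3306
Tf = 338.3950 K

338.3950 K


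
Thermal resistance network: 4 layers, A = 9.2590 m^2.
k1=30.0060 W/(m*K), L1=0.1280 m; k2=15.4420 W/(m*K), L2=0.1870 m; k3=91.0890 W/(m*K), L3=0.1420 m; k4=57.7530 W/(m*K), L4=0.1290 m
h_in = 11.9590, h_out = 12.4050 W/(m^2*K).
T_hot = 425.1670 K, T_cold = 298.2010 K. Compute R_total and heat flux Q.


R_conv_in = 1/(11.9590*9.2590) = 0.0090
R_1 = 0.1280/(30.0060*9.2590) = 0.0005
R_2 = 0.1870/(15.4420*9.2590) = 0.0013
R_3 = 0.1420/(91.0890*9.2590) = 0.0002
R_4 = 0.1290/(57.7530*9.2590) = 0.0002
R_conv_out = 1/(12.4050*9.2590) = 0.0087
R_total = 0.0199 K/W
Q = 126.9660 / 0.0199 = 6375.1565 W

R_total = 0.0199 K/W, Q = 6375.1565 W


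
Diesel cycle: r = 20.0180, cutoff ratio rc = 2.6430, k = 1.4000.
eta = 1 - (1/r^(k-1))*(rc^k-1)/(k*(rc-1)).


r^(k-1) = 3.3156
rc^k = 3.8988
eta = 0.6199 = 61.9906%

61.9906%


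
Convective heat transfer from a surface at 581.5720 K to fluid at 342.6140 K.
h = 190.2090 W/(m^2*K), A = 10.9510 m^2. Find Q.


dT = 238.9580 K
Q = 190.2090 * 10.9510 * 238.9580 = 497744.4383 W

497744.4383 W


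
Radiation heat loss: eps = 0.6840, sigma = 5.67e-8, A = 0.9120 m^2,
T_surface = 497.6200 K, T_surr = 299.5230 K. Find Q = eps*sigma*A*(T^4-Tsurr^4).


T^4 = 6.1318e+10
Tsurr^4 = 8.0486e+09
Q = 0.6840 * 5.67e-8 * 0.9120 * 5.3270e+10 = 1884.1504 W

1884.1504 W


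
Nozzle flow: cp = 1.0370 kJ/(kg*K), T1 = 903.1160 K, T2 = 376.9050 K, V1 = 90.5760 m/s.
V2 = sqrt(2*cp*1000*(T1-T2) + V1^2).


dT = 526.2110 K
2*cp*1000*dT = 1091361.6140
V1^2 = 8204.0118
V2 = sqrt(1099565.6258) = 1048.6017 m/s

1048.6017 m/s


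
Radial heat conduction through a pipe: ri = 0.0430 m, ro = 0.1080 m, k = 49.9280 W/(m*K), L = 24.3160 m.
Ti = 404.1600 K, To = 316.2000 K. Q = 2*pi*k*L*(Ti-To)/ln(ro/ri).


dT = 87.9600 K
ln(ro/ri) = 0.9209
Q = 2*pi*49.9280*24.3160*87.9600 / 0.9209 = 728574.9724 W

728574.9724 W


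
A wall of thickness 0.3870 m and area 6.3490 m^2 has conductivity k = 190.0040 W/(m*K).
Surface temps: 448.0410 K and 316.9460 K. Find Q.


dT = 131.0950 K
Q = 190.0040 * 6.3490 * 131.0950 / 0.3870 = 408642.2190 W

408642.2190 W


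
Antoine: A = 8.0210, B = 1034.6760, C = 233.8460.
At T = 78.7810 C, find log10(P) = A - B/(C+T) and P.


C+T = 312.6270
B/(C+T) = 3.3096
log10(P) = 8.0210 - 3.3096 = 4.7114
P = 10^4.7114 = 51449.5794 mmHg

51449.5794 mmHg


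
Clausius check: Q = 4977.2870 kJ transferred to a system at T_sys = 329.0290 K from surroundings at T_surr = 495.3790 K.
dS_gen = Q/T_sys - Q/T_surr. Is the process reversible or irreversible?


dS_sys = 4977.2870/329.0290 = 15.1272 kJ/K
dS_surr = -4977.2870/495.3790 = -10.0474 kJ/K
dS_gen = 15.1272 - 10.0474 = 5.0798 kJ/K (irreversible)

dS_gen = 5.0798 kJ/K, irreversible


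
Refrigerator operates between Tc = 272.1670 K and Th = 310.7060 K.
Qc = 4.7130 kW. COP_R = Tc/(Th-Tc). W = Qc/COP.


COP = 272.1670 / 38.5390 = 7.0621
W = 4.7130 / 7.0621 = 0.6674 kW

COP = 7.0621, W = 0.6674 kW


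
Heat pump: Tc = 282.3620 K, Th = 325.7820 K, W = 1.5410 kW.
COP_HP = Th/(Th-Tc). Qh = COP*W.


COP = 325.7820 / 43.4200 = 7.5030
Qh = 7.5030 * 1.5410 = 11.5622 kW

COP = 7.5030, Qh = 11.5622 kW


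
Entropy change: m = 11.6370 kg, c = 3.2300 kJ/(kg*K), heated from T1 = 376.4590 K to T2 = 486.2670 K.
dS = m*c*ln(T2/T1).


T2/T1 = 1.2917
ln(T2/T1) = 0.2559
dS = 11.6370 * 3.2300 * 0.2559 = 9.6205 kJ/K

9.6205 kJ/K


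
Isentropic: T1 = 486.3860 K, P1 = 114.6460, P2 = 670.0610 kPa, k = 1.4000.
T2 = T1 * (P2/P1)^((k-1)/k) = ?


(k-1)/k = 0.2857
(P2/P1)^exp = 1.6560
T2 = 486.3860 * 1.6560 = 805.4787 K

805.4787 K


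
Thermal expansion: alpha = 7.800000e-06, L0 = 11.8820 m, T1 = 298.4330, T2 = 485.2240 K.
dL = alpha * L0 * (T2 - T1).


dT = 186.7910 K
dL = 7.800000e-06 * 11.8820 * 186.7910 = 0.017312 m
L_final = 11.899312 m

dL = 0.017312 m


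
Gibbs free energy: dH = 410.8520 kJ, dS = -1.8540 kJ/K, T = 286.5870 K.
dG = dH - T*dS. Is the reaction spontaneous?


T*dS = 286.5870 * -1.8540 = -531.3323 kJ
dG = 410.8520 + 531.3323 = 942.1843 kJ (non-spontaneous)

dG = 942.1843 kJ, non-spontaneous


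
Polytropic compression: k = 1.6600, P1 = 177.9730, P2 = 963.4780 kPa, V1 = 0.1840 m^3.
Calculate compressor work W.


(k-1)/k = 0.3976
(P2/P1)^exp = 1.9572
W = 2.5152 * 177.9730 * 0.1840 * (1.9572 - 1) = 78.8358 kJ

78.8358 kJ


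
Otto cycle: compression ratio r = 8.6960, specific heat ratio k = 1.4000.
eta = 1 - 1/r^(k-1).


r^(k-1) = 2.3754
eta = 1 - 1/2.3754 = 0.5790 = 57.9010%

57.9010%


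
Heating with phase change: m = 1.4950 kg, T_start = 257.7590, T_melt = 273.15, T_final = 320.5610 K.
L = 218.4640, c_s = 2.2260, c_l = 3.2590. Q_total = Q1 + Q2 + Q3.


Q1 (sensible, solid) = 1.4950 * 2.2260 * 15.3910 = 51.2192 kJ
Q2 (latent) = 1.4950 * 218.4640 = 326.6037 kJ
Q3 (sensible, liquid) = 1.4950 * 3.2590 * 47.4110 = 230.9961 kJ
Q_total = 608.8190 kJ

608.8190 kJ


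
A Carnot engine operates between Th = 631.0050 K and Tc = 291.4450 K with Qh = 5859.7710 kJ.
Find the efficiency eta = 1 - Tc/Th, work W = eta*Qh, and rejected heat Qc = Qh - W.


eta = 1 - 291.4450/631.0050 = 0.5381
W = 0.5381 * 5859.7710 = 3153.2933 kJ
Qc = 5859.7710 - 3153.2933 = 2706.4777 kJ

eta = 53.8126%, W = 3153.2933 kJ, Qc = 2706.4777 kJ


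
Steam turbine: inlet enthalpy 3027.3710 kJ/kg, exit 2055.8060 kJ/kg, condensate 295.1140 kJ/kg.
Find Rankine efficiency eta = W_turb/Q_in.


W = 971.5650 kJ/kg
Q_in = 2732.2570 kJ/kg
eta = 0.3556 = 35.5591%

eta = 35.5591%


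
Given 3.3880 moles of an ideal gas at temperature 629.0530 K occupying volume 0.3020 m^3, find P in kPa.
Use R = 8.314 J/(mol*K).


P = nRT/V = 3.3880 * 8.314 * 629.0530 / 0.3020
= 17719.0592 / 0.3020 = 58672.3815 Pa = 58.6724 kPa

58.6724 kPa


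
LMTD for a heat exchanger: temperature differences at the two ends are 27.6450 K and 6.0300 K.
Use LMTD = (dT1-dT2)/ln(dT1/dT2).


dT1/dT2 = 4.5846
ln(dT1/dT2) = 1.5227
LMTD = 21.6150 / 1.5227 = 14.1952 K

14.1952 K


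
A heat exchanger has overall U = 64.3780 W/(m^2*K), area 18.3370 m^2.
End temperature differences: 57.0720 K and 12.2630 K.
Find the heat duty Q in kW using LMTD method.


LMTD = 29.1398 K
Q = 64.3780 * 18.3370 * 29.1398 = 34399.4714 W = 34.3995 kW

34.3995 kW


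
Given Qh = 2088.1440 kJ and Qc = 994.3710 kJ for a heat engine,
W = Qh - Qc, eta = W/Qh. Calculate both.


W = 2088.1440 - 994.3710 = 1093.7730 kJ
eta = 1093.7730 / 2088.1440 = 0.5238 = 52.3802%

W = 1093.7730 kJ, eta = 52.3802%


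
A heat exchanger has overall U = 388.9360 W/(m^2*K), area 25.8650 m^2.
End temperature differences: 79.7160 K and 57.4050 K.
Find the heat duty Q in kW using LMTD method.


LMTD = 67.9511 K
Q = 388.9360 * 25.8650 * 67.9511 = 683576.7910 W = 683.5768 kW

683.5768 kW


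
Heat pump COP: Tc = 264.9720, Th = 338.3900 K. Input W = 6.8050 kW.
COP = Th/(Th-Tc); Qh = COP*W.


COP = 338.3900 / 73.4180 = 4.6091
Qh = 4.6091 * 6.8050 = 31.3648 kW

COP = 4.6091, Qh = 31.3648 kW


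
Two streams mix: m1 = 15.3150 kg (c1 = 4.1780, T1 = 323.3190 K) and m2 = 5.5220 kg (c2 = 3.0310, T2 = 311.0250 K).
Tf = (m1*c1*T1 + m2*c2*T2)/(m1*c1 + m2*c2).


num = 25893.5942
den = 80.7233
Tf = 320.7700 K

320.7700 K


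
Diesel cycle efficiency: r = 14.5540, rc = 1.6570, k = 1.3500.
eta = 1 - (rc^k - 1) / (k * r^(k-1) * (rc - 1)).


r^(k-1) = 2.5530
rc^k = 1.9774
eta = 0.5684 = 56.8371%

56.8371%


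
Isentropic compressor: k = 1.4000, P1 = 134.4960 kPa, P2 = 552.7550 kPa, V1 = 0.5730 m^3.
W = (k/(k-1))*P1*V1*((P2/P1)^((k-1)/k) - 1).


(k-1)/k = 0.2857
(P2/P1)^exp = 1.4975
W = 3.5000 * 134.4960 * 0.5730 * (1.4975 - 1) = 134.2020 kJ

134.2020 kJ


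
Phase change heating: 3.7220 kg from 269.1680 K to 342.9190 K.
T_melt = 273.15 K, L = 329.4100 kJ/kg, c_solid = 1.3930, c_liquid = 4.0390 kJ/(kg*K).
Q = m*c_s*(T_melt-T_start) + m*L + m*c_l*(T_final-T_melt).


Q1 (sensible, solid) = 3.7220 * 1.3930 * 3.9820 = 20.6457 kJ
Q2 (latent) = 3.7220 * 329.4100 = 1226.0640 kJ
Q3 (sensible, liquid) = 3.7220 * 4.0390 * 69.7690 = 1048.8484 kJ
Q_total = 2295.5581 kJ

2295.5581 kJ


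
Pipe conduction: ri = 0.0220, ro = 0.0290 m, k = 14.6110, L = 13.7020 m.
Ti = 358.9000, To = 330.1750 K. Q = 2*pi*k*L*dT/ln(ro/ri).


dT = 28.7250 K
ln(ro/ri) = 0.2763
Q = 2*pi*14.6110*13.7020*28.7250 / 0.2763 = 130796.5276 W

130796.5276 W


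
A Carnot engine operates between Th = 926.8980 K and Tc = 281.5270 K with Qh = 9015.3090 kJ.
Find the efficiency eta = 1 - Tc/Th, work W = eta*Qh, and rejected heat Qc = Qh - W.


eta = 1 - 281.5270/926.8980 = 0.6963
W = 0.6963 * 9015.3090 = 6277.0866 kJ
Qc = 9015.3090 - 6277.0866 = 2738.2224 kJ

eta = 69.6270%, W = 6277.0866 kJ, Qc = 2738.2224 kJ


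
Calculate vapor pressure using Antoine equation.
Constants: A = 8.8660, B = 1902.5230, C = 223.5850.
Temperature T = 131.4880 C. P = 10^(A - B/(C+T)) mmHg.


C+T = 355.0730
B/(C+T) = 5.3581
log10(P) = 8.8660 - 5.3581 = 3.5079
P = 10^3.5079 = 3220.1944 mmHg

3220.1944 mmHg


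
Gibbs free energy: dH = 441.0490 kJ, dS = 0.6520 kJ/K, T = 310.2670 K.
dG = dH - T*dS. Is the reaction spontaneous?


T*dS = 310.2670 * 0.6520 = 202.2941 kJ
dG = 441.0490 - 202.2941 = 238.7549 kJ (non-spontaneous)

dG = 238.7549 kJ, non-spontaneous


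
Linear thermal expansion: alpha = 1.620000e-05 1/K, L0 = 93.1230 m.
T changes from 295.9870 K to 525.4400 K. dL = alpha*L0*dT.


dT = 229.4530 K
dL = 1.620000e-05 * 93.1230 * 229.4530 = 0.346151 m
L_final = 93.469151 m

dL = 0.346151 m


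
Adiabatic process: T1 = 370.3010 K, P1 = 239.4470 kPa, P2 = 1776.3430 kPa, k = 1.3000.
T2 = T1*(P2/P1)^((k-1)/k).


(k-1)/k = 0.2308
(P2/P1)^exp = 1.5880
T2 = 370.3010 * 1.5880 = 588.0271 K

588.0271 K
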